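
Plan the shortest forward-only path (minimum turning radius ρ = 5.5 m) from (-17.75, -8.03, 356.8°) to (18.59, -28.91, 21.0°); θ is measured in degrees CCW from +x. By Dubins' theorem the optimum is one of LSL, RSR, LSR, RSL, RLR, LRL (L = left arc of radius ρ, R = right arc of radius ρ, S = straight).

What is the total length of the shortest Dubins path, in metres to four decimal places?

42.7180 m

Let ψ = atan2(Δy, Δx) = atan2(-20.88, 36.34) = -29.8805° be the start→goal bearing.
Normalize: d = |goal − start| / ρ = 41.911454/5.5 = 7.620264, α = (θ_start − ψ) mod 360° = 26.6805° = 0.465663 rad, β = (θ_goal − ψ) mod 360° = 50.8805° = 0.888033 rad.
Common terms: sin α = 0.449015, cos α = 0.893524, sin β = 0.775832, cos β = 0.630939, cos(α−β) = 0.912120, d² = 58.068430. Work in radians in the unit-radius frame; every candidate has L = ρ·(t + p + q).
LSL: p² = 2 + d² − 2cos(α−β) + 2d(sin α − sin β) = 53.263331; p = √p² = 7.298173; φ = atan2(cos β − cos α, d + sin α − sin β) = -0.035987 rad; t = (φ − α) mod 2π = 5.781535 rad, q = (β − φ) mod 2π = 0.924020 rad → L = 5.5·(5.781535 + 7.298173 + 0.924020) = 5.5·14.003728 = 77.020505 m
RSR: p² = 2 + d² − 2cos(α−β) + 2d(sin β − sin α) = 63.225048; p = √p² = 7.951418; φ = atan2(cos α − cos β, d − sin α + sin β) = 0.033030 rad; t = (α − φ) mod 2π = 0.432634 rad, q = (φ − β) mod 2π = 5.428182 rad → L = 5.5·(0.432634 + 7.951418 + 5.428182) = 5.5·13.812234 = 75.967285 m
LSR: p² = d² − 2 + 2cos(α−β) + 2d(sin α + sin β) = 76.559994; p = √p² = 8.749857; φ = atan2(−cos α − cos β, d + sin α + sin β) − atan2(−2, p) = 0.054041 rad; t = (φ − α) mod 2π = 5.871563 rad, q = (φ − β) mod 2π = 5.449193 rad → L = 5.5·(5.871563 + 8.749857 + 5.449193) = 5.5·20.070613 = 110.388369 m
RSL: p² = d² − 2 + 2cos(α−β) − 2d(sin α + sin β) = 39.225346; p = √p² = 6.263014; φ = atan2(cos α + cos β, d − sin α − sin β) − atan2(2, p) = -0.075098 rad; t = (α − φ) mod 2π = 0.540761 rad, q = (β − φ) mod 2π = 0.963131 rad → L = 5.5·(0.540761 + 6.263014 + 0.963131) = 5.5·7.766907 = 42.717986 m
RLR: c = (6 − d² + 2cos(α−β) + 2d(sin α − sin β))/8 = -6.903131, |c| > 1 → infeasible
LRL: c = (6 − d² + 2cos(α−β) − 2d(sin α − sin β))/8 = -5.657916, |c| > 1 → infeasible
Shortest: RSL with L = 42.717986 m ≈ 42.7180 m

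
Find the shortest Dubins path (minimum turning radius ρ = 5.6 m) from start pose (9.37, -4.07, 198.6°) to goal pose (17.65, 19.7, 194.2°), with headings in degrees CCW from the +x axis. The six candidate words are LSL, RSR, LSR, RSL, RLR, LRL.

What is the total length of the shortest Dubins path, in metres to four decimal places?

49.9708 m

Let ψ = atan2(Δy, Δx) = atan2(23.77, 8.28) = 70.7948° be the start→goal bearing.
Normalize: d = |goal − start| / ρ = 25.170842/5.6 = 4.494793, α = (θ_start − ψ) mod 360° = 127.8052° = 2.230621 rad, β = (θ_goal − ψ) mod 360° = 123.4052° = 2.153827 rad.
Common terms: sin α = 0.790100, cos α = -0.612979, sin β = 0.834798, cos β = -0.550556, cos(α−β) = 0.997053, d² = 20.203166. Work in radians in the unit-radius frame; every candidate has L = ρ·(t + p + q).
LSL: p² = 2 + d² − 2cos(α−β) + 2d(sin α − sin β) = 19.807240; p = √p² = 4.450533; φ = atan2(cos β − cos α, d + sin α − sin β) = 0.014026 rad; t = (φ − α) mod 2π = 4.066590 rad, q = (β − φ) mod 2π = 2.139800 rad → L = 5.6·(4.066590 + 4.450533 + 2.139800) = 5.6·10.656923 = 59.678771 m
RSR: p² = 2 + d² − 2cos(α−β) + 2d(sin β − sin α) = 20.610882; p = √p² = 4.539921; φ = atan2(cos α − cos β, d − sin α + sin β) = -0.013750 rad; t = (α − φ) mod 2π = 2.244371 rad, q = (φ − β) mod 2π = 4.115609 rad → L = 5.6·(2.244371 + 4.539921 + 4.115609) = 5.6·10.899901 = 61.039444 m
LSR: p² = d² − 2 + 2cos(α−β) + 2d(sin α + sin β) = 34.804430; p = √p² = 5.899528; φ = atan2(−cos α − cos β, d + sin α + sin β) − atan2(−2, p) = 0.514738 rad; t = (φ − α) mod 2π = 4.567302 rad, q = (φ − β) mod 2π = 4.644097 rad → L = 5.6·(4.567302 + 5.899528 + 4.644097) = 5.6·15.110927 = 84.621190 m
RSL: p² = d² − 2 + 2cos(α−β) − 2d(sin α + sin β) = 5.590114; p = √p² = 2.364342; φ = atan2(cos α + cos β, d − sin α − sin β) − atan2(2, p) = -1.087286 rad; t = (α − φ) mod 2π = 3.317907 rad, q = (β − φ) mod 2π = 3.241113 rad → L = 5.6·(3.317907 + 2.364342 + 3.241113) = 5.6·8.923363 = 49.970830 m
RLR: c = (6 − d² + 2cos(α−β) + 2d(sin α − sin β))/8 = -1.576360, |c| > 1 → infeasible
LRL: c = (6 − d² + 2cos(α−β) − 2d(sin α − sin β))/8 = -1.475905, |c| > 1 → infeasible
Shortest: RSL with L = 49.970830 m ≈ 49.9708 m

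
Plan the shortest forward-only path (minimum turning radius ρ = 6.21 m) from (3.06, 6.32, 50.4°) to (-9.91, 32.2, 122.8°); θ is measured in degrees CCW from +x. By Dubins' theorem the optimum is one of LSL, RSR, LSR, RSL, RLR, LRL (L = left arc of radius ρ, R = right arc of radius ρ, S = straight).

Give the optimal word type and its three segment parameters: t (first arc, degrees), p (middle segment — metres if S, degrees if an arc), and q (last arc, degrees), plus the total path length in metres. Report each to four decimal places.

LSR: t = 75.4875°, p = 22.2238 m, q = 3.0875°, L = 30.7402 m

Let ψ = atan2(Δy, Δx) = atan2(25.88, -12.97) = 116.6182° be the start→goal bearing.
Normalize: d = |goal − start| / ρ = 28.948148/6.21 = 4.661538, α = (θ_start − ψ) mod 360° = 293.7818° = 5.127460 rad, β = (θ_goal − ψ) mod 360° = 6.1818° = 0.107893 rad.
Common terms: sin α = -0.915088, cos α = 0.403255, sin β = 0.107684, cos β = 0.994185, cos(α−β) = 0.302370, d² = 21.729933. Work in radians in the unit-radius frame; every candidate has L = ρ·(t + p + q).
LSL: p² = 2 + d² − 2cos(α−β) + 2d(sin α − sin β) = 13.589815; p = √p² = 3.686437; φ = atan2(cos β − cos α, d + sin α − sin β) = 0.160993 rad; t = (φ − α) mod 2π = 1.316718 rad, q = (β − φ) mod 2π = 6.230086 rad → L = 6.21·(1.316718 + 3.686437 + 6.230086) = 6.21·11.233240 = 69.758422 m
RSR: p² = 2 + d² − 2cos(α−β) + 2d(sin β − sin α) = 32.660571; p = √p² = 5.714943; φ = atan2(cos α − cos β, d − sin α + sin β) = -0.103586 rad; t = (α − φ) mod 2π = 5.231046 rad, q = (φ − β) mod 2π = 6.071706 rad → L = 6.21·(5.231046 + 5.714943 + 6.071706) = 6.21·17.017695 = 105.679886 m
LSR: p² = d² − 2 + 2cos(α−β) + 2d(sin α + sin β) = 12.807191; p = √p² = 3.578714; φ = atan2(−cos α − cos β, d + sin α + sin β) − atan2(−2, p) = 0.161780 rad; t = (φ − α) mod 2π = 1.317505 rad, q = (φ − β) mod 2π = 0.053887 rad → L = 6.21·(1.317505 + 3.578714 + 0.053887) = 6.21·4.950106 = 30.740158 m
RSL: p² = d² − 2 + 2cos(α−β) − 2d(sin α + sin β) = 27.862154; p = √p² = 5.278461; φ = atan2(cos α + cos β, d − sin α − sin β) − atan2(2, p) = -0.112014 rad; t = (α − φ) mod 2π = 5.239474 rad, q = (β − φ) mod 2π = 0.219907 rad → L = 6.21·(5.239474 + 5.278461 + 0.219907) = 6.21·10.737843 = 66.682005 m
RLR: c = (6 − d² + 2cos(α−β) + 2d(sin α − sin β))/8 = -3.082571, |c| > 1 → infeasible
LRL: c = (6 − d² + 2cos(α−β) − 2d(sin α − sin β))/8 = -0.698727; p = 2π − arccos c = 3.938773 rad; φ = atan2(cos β − cos α, d + sin α − sin β) = 0.160993 rad; t = (φ − α + p/2) mod 2π = 3.286104 rad, q = (β − α − t + p) mod 2π = 1.916287 rad → L = 6.21·(3.286104 + 3.938773 + 1.916287) = 6.21·9.141164 = 56.766627 m
Shortest: LSR with L = 30.740158 m ≈ 30.7402 m
Convert LSR to answer units (arcs ×180/π): t = 1.317505·180/π = 75.4875°, p = ρ·p = 6.21·3.578714 = 22.2238 m, q = 0.053887·180/π = 3.0875°, L = 30.7402 m.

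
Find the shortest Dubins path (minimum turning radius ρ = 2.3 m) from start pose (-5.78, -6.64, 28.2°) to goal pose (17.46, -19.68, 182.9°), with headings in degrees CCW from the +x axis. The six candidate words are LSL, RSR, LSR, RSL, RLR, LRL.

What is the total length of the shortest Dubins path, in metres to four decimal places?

31.9391 m

Let ψ = atan2(Δy, Δx) = atan2(-13.04, 23.24) = -29.2969° be the start→goal bearing.
Normalize: d = |goal − start| / ρ = 26.648437/2.3 = 11.586277, α = (θ_start − ψ) mod 360° = 57.4969° = 1.003509 rad, β = (θ_goal − ψ) mod 360° = 212.1969° = 3.703534 rad.
Common terms: sin α = 0.843362, cos α = 0.537346, sin β = -0.532830, cos β = -0.846222, cos(α−β) = -0.904083, d² = 134.241815. Work in radians in the unit-radius frame; every candidate has L = ρ·(t + p + q).
LSL: p² = 2 + d² − 2cos(α−β) + 2d(sin α − sin β) = 169.939856; p = √p² = 13.036098; φ = atan2(cos β − cos α, d + sin α − sin β) = -0.106334 rad; t = (φ − α) mod 2π = 5.173342 rad, q = (β − φ) mod 2π = 3.809868 rad → L = 2.3·(5.173342 + 13.036098 + 3.809868) = 2.3·22.019308 = 50.644408 m
RSR: p² = 2 + d² − 2cos(α−β) + 2d(sin β − sin α) = 106.160104; p = √p² = 10.303403; φ = atan2(cos α − cos β, d − sin α + sin β) = 0.134690 rad; t = (α − φ) mod 2π = 0.868820 rad, q = (φ − β) mod 2π = 2.714341 rad → L = 2.3·(0.868820 + 10.303403 + 2.714341) = 2.3·13.886564 = 31.939096 m
LSR: p² = d² − 2 + 2cos(α−β) + 2d(sin α + sin β) = 137.629473; p = √p² = 11.731559; φ = atan2(−cos α − cos β, d + sin α + sin β) − atan2(−2, p) = 0.194814 rad; t = (φ − α) mod 2π = 5.474490 rad, q = (φ − β) mod 2π = 2.774466 rad → L = 2.3·(5.474490 + 11.731559 + 2.774466) = 2.3·19.980515 = 45.955184 m
RSL: p² = d² − 2 + 2cos(α−β) − 2d(sin α + sin β) = 123.237827; p = √p² = 11.101253; φ = atan2(cos α + cos β, d − sin α − sin β) − atan2(2, p) = -0.205634 rad; t = (α − φ) mod 2π = 1.209143 rad, q = (β − φ) mod 2π = 3.909168 rad → L = 2.3·(1.209143 + 11.101253 + 3.909168) = 2.3·16.219564 = 37.304998 m
RLR: c = (6 − d² + 2cos(α−β) + 2d(sin α − sin β))/8 = -12.270013, |c| > 1 → infeasible
LRL: c = (6 − d² + 2cos(α−β) − 2d(sin α − sin β))/8 = -20.242482, |c| > 1 → infeasible
Shortest: RSR with L = 31.939096 m ≈ 31.9391 m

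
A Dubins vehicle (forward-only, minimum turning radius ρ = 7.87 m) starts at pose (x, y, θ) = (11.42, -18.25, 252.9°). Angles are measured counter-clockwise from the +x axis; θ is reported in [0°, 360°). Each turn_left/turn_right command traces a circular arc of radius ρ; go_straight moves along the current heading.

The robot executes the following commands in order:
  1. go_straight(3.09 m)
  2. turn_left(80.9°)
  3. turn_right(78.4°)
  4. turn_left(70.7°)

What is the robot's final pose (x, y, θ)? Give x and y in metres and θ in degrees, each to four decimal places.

(21.9265, -48.1401, 326.1000°)

set_pose: (x, y, θ) = (11.4200, -18.2500, 252.9000°), ρ = 7.87
go_straight(3.09): x += 3.09·cos θ, y += 3.09·sin θ → (10.5114, -21.2034, 252.9000°)
turn_left(80.9°): centre at ρ to the left, rotate +80.9° → (14.5589, -30.5789, 333.8000°)
turn_right(78.4°): centre at ρ to the right, rotate −78.4° → (18.7001, -39.6241, 255.4000°)
turn_left(70.7°): centre at ρ to the left, rotate +70.7° → (21.9265, -48.1401, 326.1000°)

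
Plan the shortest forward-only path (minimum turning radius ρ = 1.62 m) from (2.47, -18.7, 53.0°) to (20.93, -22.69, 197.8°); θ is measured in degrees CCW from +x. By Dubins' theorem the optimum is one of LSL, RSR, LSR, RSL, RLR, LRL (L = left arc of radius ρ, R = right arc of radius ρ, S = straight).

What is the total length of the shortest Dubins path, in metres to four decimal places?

22.8205 m

Let ψ = atan2(Δy, Δx) = atan2(-3.99, 18.46) = -12.1965° be the start→goal bearing.
Normalize: d = |goal − start| / ρ = 18.886283/1.62 = 11.658200, α = (θ_start − ψ) mod 360° = 65.1965° = 1.137893 rad, β = (θ_goal − ψ) mod 360° = 209.9965° = 3.665130 rad.
Common terms: sin α = 0.907752, cos α = 0.419508, sin β = -0.499947, cos β = -0.866056, cos(α−β) = -0.817145, d² = 135.913618. Work in radians in the unit-radius frame; every candidate has L = ρ·(t + p + q).
LSL: p² = 2 + d² − 2cos(α−β) + 2d(sin α − sin β) = 172.370359; p = √p² = 13.128989; φ = atan2(cos β − cos α, d + sin α − sin β) = -0.098075 rad; t = (φ − α) mod 2π = 5.047217 rad, q = (β − φ) mod 2π = 3.763205 rad → L = 1.62·(5.047217 + 13.128989 + 3.763205) = 1.62·21.939411 = 35.541846 m
RSR: p² = 2 + d² − 2cos(α−β) + 2d(sin β − sin α) = 106.725457; p = √p² = 10.330801; φ = atan2(cos α − cos β, d − sin α + sin β) = 0.124763 rad; t = (α − φ) mod 2π = 1.013130 rad, q = (φ − β) mod 2π = 2.742819 rad → L = 1.62·(1.013130 + 10.330801 + 2.742819) = 1.62·14.086750 = 22.820535 m
LSR: p² = d² − 2 + 2cos(α−β) + 2d(sin α + sin β) = 141.787874; p = √p² = 11.907471; φ = atan2(−cos α − cos β, d + sin α + sin β) − atan2(−2, p) = 0.203400 rad; t = (φ − α) mod 2π = 5.348693 rad, q = (φ − β) mod 2π = 2.821456 rad → L = 1.62·(5.348693 + 11.907471 + 2.821456) = 1.62·20.077620 = 32.525745 m
RSL: p² = d² − 2 + 2cos(α−β) − 2d(sin α + sin β) = 122.770783; p = √p² = 11.080198; φ = atan2(cos α + cos β, d − sin α − sin β) − atan2(2, p) = -0.218250 rad; t = (α − φ) mod 2π = 1.356143 rad, q = (β − φ) mod 2π = 3.883380 rad → L = 1.62·(1.356143 + 11.080198 + 3.883380) = 1.62·16.319721 = 26.437948 m
RLR: c = (6 − d² + 2cos(α−β) + 2d(sin α − sin β))/8 = -12.340682, |c| > 1 → infeasible
LRL: c = (6 − d² + 2cos(α−β) − 2d(sin α − sin β))/8 = -20.546295, |c| > 1 → infeasible
Shortest: RSR with L = 22.820535 m ≈ 22.8205 m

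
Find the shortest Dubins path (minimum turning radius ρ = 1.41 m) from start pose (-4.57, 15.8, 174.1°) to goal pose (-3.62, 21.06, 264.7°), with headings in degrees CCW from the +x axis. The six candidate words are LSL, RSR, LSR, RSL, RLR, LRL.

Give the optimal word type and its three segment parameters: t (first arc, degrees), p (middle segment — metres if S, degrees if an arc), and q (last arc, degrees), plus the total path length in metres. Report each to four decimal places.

RSR: t = 75.5587°, p = 4.0324 m, q = 193.8413°, L = 10.6621 m

Let ψ = atan2(Δy, Δx) = atan2(5.26, 0.95) = 79.7623° be the start→goal bearing.
Normalize: d = |goal − start| / ρ = 5.345101/1.41 = 3.790851, α = (θ_start − ψ) mod 360° = 94.3377° = 1.646504 rad, β = (θ_goal − ψ) mod 360° = 184.9377° = 3.227772 rad.
Common terms: sin α = 0.997136, cos α = -0.075635, sin β = -0.086073, cos β = -0.996289, cos(α−β) = -0.010472, d² = 14.370555. Work in radians in the unit-radius frame; every candidate has L = ρ·(t + p + q).
LSL: p² = 2 + d² − 2cos(α−β) + 2d(sin α − sin β) = 24.604064; p = √p² = 4.960248; φ = atan2(cos β − cos α, d + sin α − sin β) = -0.186689 rad; t = (φ − α) mod 2π = 4.449992 rad, q = (β − φ) mod 2π = 3.414461 rad → L = 1.41·(4.449992 + 4.960248 + 3.414461) = 1.41·12.824702 = 18.082830 m
RSR: p² = 2 + d² − 2cos(α−β) + 2d(sin β − sin α) = 8.178933; p = √p² = 2.859883; φ = atan2(cos α − cos β, d − sin α + sin β) = 0.327757 rad; t = (α − φ) mod 2π = 1.318747 rad, q = (φ − β) mod 2π = 3.383170 rad → L = 1.41·(1.318747 + 2.859883 + 3.383170) = 1.41·7.561800 = 10.662138 m
LSR: p² = d² − 2 + 2cos(α−β) + 2d(sin α + sin β) = 19.257016; p = √p² = 4.388282; φ = atan2(−cos α − cos β, d + sin α + sin β) − atan2(−2, p) = 0.651778 rad; t = (φ − α) mod 2π = 5.288460 rad, q = (φ − β) mod 2π = 3.707191 rad → L = 1.41·(5.288460 + 4.388282 + 3.707191) = 1.41·13.383933 = 18.871345 m
RSL: p² = d² − 2 + 2cos(α−β) − 2d(sin α + sin β) = 5.442206; p = √p² = 2.332854; φ = atan2(cos α + cos β, d − sin α − sin β) − atan2(2, p) = -1.065062 rad; t = (α − φ) mod 2π = 2.711566 rad, q = (β − φ) mod 2π = 4.292834 rad → L = 1.41·(2.711566 + 2.332854 + 4.292834) = 1.41·9.337254 = 13.165528 m
RLR: c = (6 − d² + 2cos(α−β) + 2d(sin α − sin β))/8 = -0.022367; p = 2π − arccos c = 4.690021 rad; φ = atan2(cos α − cos β, d − sin α + sin β) = 0.327757 rad; t = (α − φ + p/2) mod 2π = 3.663758 rad, q = (α − β − t + p) mod 2π = 5.728180 rad → L = 1.41·(3.663758 + 4.690021 + 5.728180) = 1.41·14.081958 = 19.855561 m
LRL: c = (6 − d² + 2cos(α−β) − 2d(sin α − sin β))/8 = -2.075508, |c| > 1 → infeasible
Shortest: RSR with L = 10.662138 m ≈ 10.6621 m
Convert RSR to answer units (arcs ×180/π): t = 1.318747·180/π = 75.5587°, p = ρ·p = 1.41·2.859883 = 4.0324 m, q = 3.383170·180/π = 193.8413°, L = 10.6621 m.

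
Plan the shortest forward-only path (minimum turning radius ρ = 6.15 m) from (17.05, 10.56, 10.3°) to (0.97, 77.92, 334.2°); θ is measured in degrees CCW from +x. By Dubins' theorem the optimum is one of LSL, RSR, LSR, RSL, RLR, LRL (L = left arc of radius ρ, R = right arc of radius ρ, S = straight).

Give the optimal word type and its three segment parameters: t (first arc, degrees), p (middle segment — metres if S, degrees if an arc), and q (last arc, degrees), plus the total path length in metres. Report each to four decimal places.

LSR: t = 109.4047°, p = 57.1928 m, q = 145.5047°, L = 84.5542 m

Let ψ = atan2(Δy, Δx) = atan2(67.36, -16.08) = 103.4262° be the start→goal bearing.
Normalize: d = |goal − start| / ρ = 69.252697/6.15 = 11.260601, α = (θ_start − ψ) mod 360° = 266.8738° = 4.657826 rad, β = (θ_goal − ψ) mod 360° = 230.7738° = 4.027762 rad.
Common terms: sin α = -0.998512, cos α = -0.054536, sin β = -0.774655, cos β = -0.632384, cos(α−β) = 0.807990, d² = 126.801137. Work in radians in the unit-radius frame; every candidate has L = ρ·(t + p + q).
LSL: p² = 2 + d² − 2cos(α−β) + 2d(sin α − sin β) = 122.143635; p = √p² = 11.051861; φ = atan2(cos β − cos α, d + sin α − sin β) = -0.052309 rad; t = (φ − α) mod 2π = 1.573050 rad, q = (β − φ) mod 2π = 4.080071 rad → L = 6.15·(1.573050 + 11.051861 + 4.080071) = 6.15·16.704983 = 102.735643 m
RSR: p² = 2 + d² − 2cos(α−β) + 2d(sin β − sin α) = 132.226679; p = √p² = 11.498986; φ = atan2(cos α − cos β, d − sin α + sin β) = 0.050273 rad; t = (α − φ) mod 2π = 4.607553 rad, q = (φ − β) mod 2π = 2.305696 rad → L = 6.15·(4.607553 + 11.498986 + 2.305696) = 6.15·18.412235 = 113.235246 m
LSR: p² = d² − 2 + 2cos(α−β) + 2d(sin α + sin β) = 86.483266; p = √p² = 9.299638; φ = atan2(−cos α − cos β, d + sin α + sin β) − atan2(−2, p) = 0.284113 rad; t = (φ − α) mod 2π = 1.909472 rad, q = (φ − β) mod 2π = 2.539536 rad → L = 6.15·(1.909472 + 9.299638 + 2.539536) = 6.15·13.748645 = 84.554169 m
RSL: p² = d² − 2 + 2cos(α−β) − 2d(sin α + sin β) = 166.350968; p = √p² = 12.897712; φ = atan2(cos α + cos β, d − sin α − sin β) − atan2(2, p) = -0.206495 rad; t = (α − φ) mod 2π = 4.864321 rad, q = (β − φ) mod 2π = 4.234258 rad → L = 6.15·(4.864321 + 12.897712 + 4.234258) = 6.15·21.996291 = 135.277188 m
RLR: c = (6 − d² + 2cos(α−β) + 2d(sin α − sin β))/8 = -15.528335, |c| > 1 → infeasible
LRL: c = (6 − d² + 2cos(α−β) − 2d(sin α − sin β))/8 = -14.267954, |c| > 1 → infeasible
Shortest: LSR with L = 84.554169 m ≈ 84.5542 m
Convert LSR to answer units (arcs ×180/π): t = 1.909472·180/π = 109.4047°, p = ρ·p = 6.15·9.299638 = 57.1928 m, q = 2.539536·180/π = 145.5047°, L = 84.5542 m.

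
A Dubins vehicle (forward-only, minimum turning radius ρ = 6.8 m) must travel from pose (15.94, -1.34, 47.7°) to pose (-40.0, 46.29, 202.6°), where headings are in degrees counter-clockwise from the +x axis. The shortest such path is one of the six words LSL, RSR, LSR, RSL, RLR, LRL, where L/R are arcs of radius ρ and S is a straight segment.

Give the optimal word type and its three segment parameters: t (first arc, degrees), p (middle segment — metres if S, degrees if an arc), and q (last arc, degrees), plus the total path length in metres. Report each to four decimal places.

Let ψ = atan2(Δy, Δx) = atan2(47.63, -55.94) = 139.5873° be the start→goal bearing.
Normalize: d = |goal − start| / ρ = 73.470406/6.8 = 10.804471, α = (θ_start − ψ) mod 360° = 268.1127° = 4.679449 rad, β = (θ_goal − ψ) mod 360° = 63.0127° = 1.099779 rad.
Common terms: sin α = -0.999458, cos α = -0.032934, sin β = 0.891107, cos β = 0.453794, cos(α−β) = -0.905569, d² = 116.736603. Work in radians in the unit-radius frame; every candidate has L = ρ·(t + p + q).
LSL: p² = 2 + d² − 2cos(α−β) + 2d(sin α − sin β) = 79.694642; p = √p² = 8.927186; φ = atan2(cos β − cos α, d + sin α − sin β) = 0.054549 rad; t = (φ − α) mod 2π = 1.658286 rad, q = (β − φ) mod 2π = 1.045229 rad → L = 6.8·(1.658286 + 8.927186 + 1.045229) = 6.8·11.630701 = 79.088764 m
RSR: p² = 2 + d² − 2cos(α−β) + 2d(sin β − sin α) = 161.400838; p = √p² = 12.704363; φ = atan2(cos α − cos β, d − sin α + sin β) = -0.038321 rad; t = (α − φ) mod 2π = 4.717770 rad, q = (φ − β) mod 2π = 5.145086 rad → L = 6.8·(4.717770 + 12.704363 + 5.145086) = 6.8·22.567219 = 153.457086 m
LSR: p² = d² − 2 + 2cos(α−β) + 2d(sin α + sin β) = 110.584122; p = √p² = 10.515899; φ = atan2(−cos α − cos β, d + sin α + sin β) − atan2(−2, p) = 0.148617 rad; t = (φ − α) mod 2π = 1.752353 rad, q = (φ − β) mod 2π = 5.332024 rad → L = 6.8·(1.752353 + 10.515899 + 5.332024) = 6.8·17.600276 = 119.681875 m
RSL: p² = d² − 2 + 2cos(α−β) − 2d(sin α + sin β) = 115.266808; p = √p² = 10.736238; φ = atan2(cos α + cos β, d − sin α − sin β) − atan2(2, p) = -0.145627 rad; t = (α − φ) mod 2π = 4.825076 rad, q = (β − φ) mod 2π = 1.245406 rad → L = 6.8·(4.825076 + 10.736238 + 1.245406) = 6.8·16.806720 = 114.285698 m
RLR: c = (6 − d² + 2cos(α−β) + 2d(sin α − sin β))/8 = -19.175105, |c| > 1 → infeasible
LRL: c = (6 − d² + 2cos(α−β) − 2d(sin α − sin β))/8 = -8.961830, |c| > 1 → infeasible
Shortest: LSL with L = 79.088764 m ≈ 79.0888 m
Convert LSL to answer units (arcs ×180/π): t = 1.658286·180/π = 95.0128°, p = ρ·p = 6.8·8.927186 = 60.7049 m, q = 1.045229·180/π = 59.8872°, L = 79.0888 m.

LSL: t = 95.0128°, p = 60.7049 m, q = 59.8872°, L = 79.0888 m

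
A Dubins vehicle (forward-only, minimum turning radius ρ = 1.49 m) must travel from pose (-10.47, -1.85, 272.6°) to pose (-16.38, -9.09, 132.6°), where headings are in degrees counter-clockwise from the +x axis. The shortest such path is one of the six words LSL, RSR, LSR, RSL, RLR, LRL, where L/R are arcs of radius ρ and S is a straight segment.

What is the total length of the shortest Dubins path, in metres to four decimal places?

Let ψ = atan2(Δy, Δx) = atan2(-7.24, -5.91) = -129.2247° be the start→goal bearing.
Normalize: d = |goal − start| / ρ = 9.345892/1.49 = 6.272411, α = (θ_start − ψ) mod 360° = 41.8247° = 0.729979 rad, β = (θ_goal − ψ) mod 360° = 261.8247° = 4.569703 rad.
Common terms: sin α = 0.666854, cos α = 0.745189, sin β = -0.989838, cos β = -0.142202, cos(α−β) = -0.766044, d² = 39.343138. Work in radians in the unit-radius frame; every candidate has L = ρ·(t + p + q).
LSL: p² = 2 + d² − 2cos(α−β) + 2d(sin α − sin β) = 63.658126; p = √p² = 7.978604; φ = atan2(cos β − cos α, d + sin α − sin β) = -0.111452 rad; t = (φ − α) mod 2π = 5.441755 rad, q = (β − φ) mod 2π = 4.681155 rad → L = 1.49·(5.441755 + 7.978604 + 4.681155) = 1.49·18.101514 = 26.971256 m
RSR: p² = 2 + d² − 2cos(α−β) + 2d(sin β − sin α) = 22.092327; p = √p² = 4.700248; φ = atan2(cos α − cos β, d − sin α + sin β) = 0.189937 rad; t = (α − φ) mod 2π = 0.540042 rad, q = (φ − β) mod 2π = 1.903419 rad → L = 1.49·(0.540042 + 4.700248 + 1.903419) = 1.49·7.143709 = 10.644126 m
LSR: p² = d² − 2 + 2cos(α−β) + 2d(sin α + sin β) = 31.759275; p = √p² = 5.635537; φ = atan2(−cos α − cos β, d + sin α + sin β) − atan2(−2, p) = 0.240018 rad; t = (φ − α) mod 2π = 5.793225 rad, q = (φ − β) mod 2π = 1.953500 rad → L = 1.49·(5.793225 + 5.635537 + 1.953500) = 1.49·13.382262 = 19.939570 m
RSL: p² = d² − 2 + 2cos(α−β) − 2d(sin α + sin β) = 39.862823; p = √p² = 6.313701; φ = atan2(cos α + cos β, d − sin α − sin β) − atan2(2, p) = -0.215600 rad; t = (α − φ) mod 2π = 0.945578 rad, q = (β − φ) mod 2π = 4.785303 rad → L = 1.49·(0.945578 + 6.313701 + 4.785303) = 1.49·12.044582 = 17.946428 m
RLR: c = (6 − d² + 2cos(α−β) + 2d(sin α − sin β))/8 = -1.761541, |c| > 1 → infeasible
LRL: c = (6 − d² + 2cos(α−β) − 2d(sin α − sin β))/8 = -6.957266, |c| > 1 → infeasible
Shortest: RSR with L = 10.644126 m ≈ 10.6441 m

10.6441 m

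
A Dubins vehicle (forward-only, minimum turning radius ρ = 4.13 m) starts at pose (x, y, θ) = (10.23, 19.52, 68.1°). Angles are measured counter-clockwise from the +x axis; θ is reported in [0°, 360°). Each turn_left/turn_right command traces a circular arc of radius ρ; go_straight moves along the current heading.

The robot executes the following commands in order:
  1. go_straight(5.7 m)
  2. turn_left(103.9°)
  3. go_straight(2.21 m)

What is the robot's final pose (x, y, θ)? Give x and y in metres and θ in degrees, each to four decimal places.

set_pose: (x, y, θ) = (10.2300, 19.5200, 68.1000°), ρ = 4.13
go_straight(5.7): x += 5.7·cos θ, y += 5.7·sin θ → (12.3560, 24.8087, 68.1000°)
turn_left(103.9°): centre at ρ to the left, rotate +103.9° → (9.0989, 30.4389, 172.0000°)
go_straight(2.21): x += 2.21·cos θ, y += 2.21·sin θ → (6.9104, 30.7465, 172.0000°)

(6.9104, 30.7465, 172.0000°)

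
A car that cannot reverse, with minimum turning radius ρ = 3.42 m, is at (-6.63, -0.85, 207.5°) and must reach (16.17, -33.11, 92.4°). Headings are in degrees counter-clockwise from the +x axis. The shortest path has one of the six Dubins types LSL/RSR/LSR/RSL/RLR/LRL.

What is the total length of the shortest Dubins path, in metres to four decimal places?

48.9627 m

Let ψ = atan2(Δy, Δx) = atan2(-32.26, 22.80) = -54.7490° be the start→goal bearing.
Normalize: d = |goal − start| / ρ = 39.503767/3.42 = 11.550809, α = (θ_start − ψ) mod 360° = 262.2490° = 4.577108 rad, β = (θ_goal − ψ) mod 360° = 147.1490° = 2.568234 rad.
Common terms: sin α = -0.990863, cos α = -0.134869, sin β = 0.542457, cos β = -0.840084, cos(α−β) = -0.424199, d² = 133.421189. Work in radians in the unit-radius frame; every candidate has L = ρ·(t + p + q).
LSL: p² = 2 + d² − 2cos(α−β) + 2d(sin α − sin β) = 100.847407; p = √p² = 10.042281; φ = atan2(cos β − cos α, d + sin α − sin β) = -0.070282 rad; t = (φ − α) mod 2π = 1.635795 rad, q = (β − φ) mod 2π = 2.638516 rad → L = 3.42·(1.635795 + 10.042281 + 2.638516) = 3.42·14.316592 = 48.962746 m
RSR: p² = 2 + d² − 2cos(α−β) + 2d(sin β − sin α) = 171.691769; p = √p² = 13.103121; φ = atan2(cos α − cos β, d − sin α + sin β) = 0.053846 rad; t = (α − φ) mod 2π = 4.523261 rad, q = (φ − β) mod 2π = 3.768798 rad → L = 3.42·(4.523261 + 13.103121 + 3.768798) = 3.42·21.395180 = 73.171515 m
LSR: p² = d² − 2 + 2cos(α−β) + 2d(sin α + sin β) = 120.213875; p = √p² = 10.964209; φ = atan2(−cos α − cos β, d + sin α + sin β) − atan2(−2, p) = 0.268018 rad; t = (φ − α) mod 2π = 1.974096 rad, q = (φ − β) mod 2π = 3.982969 rad → L = 3.42·(1.974096 + 10.964209 + 3.982969) = 3.42·16.921274 = 57.870756 m
RSL: p² = d² − 2 + 2cos(α−β) − 2d(sin α + sin β) = 140.931706; p = √p² = 11.871466; φ = atan2(cos α + cos β, d − sin α − sin β) − atan2(2, p) = -0.247977 rad; t = (α − φ) mod 2π = 4.825085 rad, q = (β − φ) mod 2π = 2.816211 rad → L = 3.42·(4.825085 + 11.871466 + 2.816211) = 3.42·19.512762 = 66.733645 m
RLR: c = (6 − d² + 2cos(α−β) + 2d(sin α − sin β))/8 = -20.461471, |c| > 1 → infeasible
LRL: c = (6 − d² + 2cos(α−β) − 2d(sin α − sin β))/8 = -11.605926, |c| > 1 → infeasible
Shortest: LSL with L = 48.962746 m ≈ 48.9627 m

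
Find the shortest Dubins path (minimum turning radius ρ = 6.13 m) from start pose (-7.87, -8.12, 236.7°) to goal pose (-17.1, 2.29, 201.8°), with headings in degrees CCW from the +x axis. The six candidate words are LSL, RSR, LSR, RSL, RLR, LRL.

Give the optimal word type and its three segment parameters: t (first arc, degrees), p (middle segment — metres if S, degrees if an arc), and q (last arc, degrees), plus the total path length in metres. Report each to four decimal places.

LSL: t = 269.5032°, p = 14.5328 m, q = 55.5968°, L = 49.3149 m

Let ψ = atan2(Δy, Δx) = atan2(10.41, -9.23) = 131.5617° be the start→goal bearing.
Normalize: d = |goal − start| / ρ = 13.912620/6.13 = 2.269595, α = (θ_start − ψ) mod 360° = 105.1383° = 1.835009 rad, β = (θ_goal − ψ) mod 360° = 70.2383° = 1.225889 rad.
Common terms: sin α = 0.965298, cos α = -0.261150, sin β = 0.941107, cos β = 0.338109, cos(α−β) = 0.820152, d² = 5.151064. Work in radians in the unit-radius frame; every candidate has L = ρ·(t + p + q).
LSL: p² = 2 + d² − 2cos(α−β) + 2d(sin α − sin β) = 5.620570; p = √p² = 2.370774; φ = atan2(cos β − cos α, d + sin α − sin β) = 0.255541 rad; t = (φ − α) mod 2π = 4.703717 rad, q = (β − φ) mod 2π = 0.970348 rad → L = 6.13·(4.703717 + 2.370774 + 0.970348) = 6.13·8.044839 = 49.314866 m
RSR: p² = 2 + d² − 2cos(α−β) + 2d(sin β − sin α) = 5.400950; p = √p² = 2.323994; φ = atan2(cos α − cos β, d − sin α + sin β) = -0.260804 rad; t = (α − φ) mod 2π = 2.095813 rad, q = (φ − β) mod 2π = 4.796492 rad → L = 6.13·(2.095813 + 2.323994 + 4.796492) = 6.13·9.216300 = 56.495917 m
LSR: p² = d² − 2 + 2cos(α−β) + 2d(sin α + sin β) = 13.444905; p = √p² = 3.666729; φ = atan2(−cos α − cos β, d + sin α + sin β) − atan2(−2, p) = 0.480913 rad; t = (φ − α) mod 2π = 4.929089 rad, q = (φ − β) mod 2π = 5.538209 rad → L = 6.13·(4.929089 + 3.666729 + 5.538209) = 6.13·14.134027 = 86.641584 m
RSL: p² = d² − 2 + 2cos(α−β) − 2d(sin α + sin β) = -3.862170 < 0 → infeasible
RLR: c = (6 − d² + 2cos(α−β) + 2d(sin α − sin β))/8 = 0.324881; p = 2π − arccos c = 5.043275 rad; φ = atan2(cos α − cos β, d − sin α + sin β) = -0.260804 rad; t = (α − φ + p/2) mod 2π = 4.617451 rad, q = (α − β − t + p) mod 2π = 1.034945 rad → L = 6.13·(4.617451 + 5.043275 + 1.034945) = 6.13·10.695670 = 65.564458 m
LRL: c = (6 − d² + 2cos(α−β) − 2d(sin α − sin β))/8 = 0.297429; p = 2π − arccos c = 5.014387 rad; φ = atan2(cos β − cos α, d + sin α − sin β) = 0.255541 rad; t = (φ − α + p/2) mod 2π = 0.927726 rad, q = (β − α − t + p) mod 2π = 3.477542 rad → L = 6.13·(0.927726 + 5.014387 + 3.477542) = 6.13·9.419655 = 57.742485 m
Shortest: LSL with L = 49.314866 m ≈ 49.3149 m
Convert LSL to answer units (arcs ×180/π): t = 4.703717·180/π = 269.5032°, p = ρ·p = 6.13·2.370774 = 14.5328 m, q = 0.970348·180/π = 55.5968°, L = 49.3149 m.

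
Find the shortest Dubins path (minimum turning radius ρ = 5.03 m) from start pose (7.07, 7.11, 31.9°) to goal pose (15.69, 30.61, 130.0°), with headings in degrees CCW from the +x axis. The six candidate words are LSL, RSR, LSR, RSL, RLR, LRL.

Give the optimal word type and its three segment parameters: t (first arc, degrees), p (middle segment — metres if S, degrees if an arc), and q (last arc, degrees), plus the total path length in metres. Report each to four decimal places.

Let ψ = atan2(Δy, Δx) = atan2(23.50, 8.62) = 69.8565° be the start→goal bearing.
Normalize: d = |goal − start| / ρ = 25.031069/5.03 = 4.976356, α = (θ_start − ψ) mod 360° = 322.0435° = 5.620719 rad, β = (θ_goal − ψ) mod 360° = 60.1435° = 1.049702 rad.
Common terms: sin α = -0.615063, cos α = 0.788478, sin β = 0.867275, cos β = 0.497830, cos(α−β) = -0.140901, d² = 24.764115. Work in radians in the unit-radius frame; every candidate has L = ρ·(t + p + q).
LSL: p² = 2 + d² − 2cos(α−β) + 2d(sin α − sin β) = 12.292634; p = √p² = 3.506085; φ = atan2(cos β − cos α, d + sin α − sin β) = -0.082993 rad; t = (φ − α) mod 2π = 0.579473 rad, q = (β − φ) mod 2π = 1.132695 rad → L = 5.03·(0.579473 + 3.506085 + 1.132695) = 5.03·5.218253 = 26.247814 m
RSR: p² = 2 + d² − 2cos(α−β) + 2d(sin β − sin α) = 41.799201; p = √p² = 6.465230; φ = atan2(cos α − cos β, d − sin α + sin β) = 0.044971 rad; t = (α − φ) mod 2π = 5.575748 rad, q = (φ − β) mod 2π = 5.278454 rad → L = 5.03·(5.575748 + 6.465230 + 5.278454) = 5.03·17.319433 = 87.116747 m
LSR: p² = d² − 2 + 2cos(α−β) + 2d(sin α + sin β) = 24.992498; p = √p² = 4.999250; φ = atan2(−cos α − cos β, d + sin α + sin β) − atan2(−2, p) = 0.139333 rad; t = (φ − α) mod 2π = 0.801800 rad, q = (φ − β) mod 2π = 5.372817 rad → L = 5.03·(0.801800 + 4.999250 + 5.372817) = 5.03·11.173866 = 56.204548 m
RSL: p² = d² − 2 + 2cos(α−β) − 2d(sin α + sin β) = 19.972127; p = √p² = 4.469019; φ = atan2(cos α + cos β, d − sin α − sin β) − atan2(2, p) = -0.154955 rad; t = (α − φ) mod 2π = 5.775674 rad, q = (β − φ) mod 2π = 1.204657 rad → L = 5.03·(5.775674 + 4.469019 + 1.204657) = 5.03·11.449349 = 57.590227 m
RLR: c = (6 − d² + 2cos(α−β) + 2d(sin α − sin β))/8 = -4.224900, |c| > 1 → infeasible
LRL: c = (6 − d² + 2cos(α−β) − 2d(sin α − sin β))/8 = -0.536579; p = 2π − arccos c = 4.146011 rad; φ = atan2(cos β − cos α, d + sin α − sin β) = -0.082993 rad; t = (φ − α + p/2) mod 2π = 2.652479 rad, q = (β − α − t + p) mod 2π = 3.205700 rad → L = 5.03·(2.652479 + 4.146011 + 3.205700) = 5.03·10.004190 = 50.321074 m
Shortest: LSL with L = 26.247814 m ≈ 26.2478 m
Convert LSL to answer units (arcs ×180/π): t = 0.579473·180/π = 33.2014°, p = ρ·p = 5.03·3.506085 = 17.6356 m, q = 1.132695·180/π = 64.8986°, L = 26.2478 m.

LSL: t = 33.2014°, p = 17.6356 m, q = 64.8986°, L = 26.2478 m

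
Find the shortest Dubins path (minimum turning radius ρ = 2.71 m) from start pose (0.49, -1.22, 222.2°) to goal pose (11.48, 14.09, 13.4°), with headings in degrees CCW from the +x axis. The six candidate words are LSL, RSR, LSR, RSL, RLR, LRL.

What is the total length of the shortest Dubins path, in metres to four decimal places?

Let ψ = atan2(Δy, Δx) = atan2(15.31, 10.99) = 54.3280° be the start→goal bearing.
Normalize: d = |goal − start| / ρ = 18.846119/2.71 = 6.954287, α = (θ_start − ψ) mod 360° = 167.8720° = 2.929919 rad, β = (θ_goal − ψ) mod 360° = 319.0720° = 5.568857 rad.
Common terms: sin α = 0.210097, cos α = -0.977681, sin β = -0.655110, cos β = 0.755533, cos(α−β) = -0.876307, d² = 48.362114. Work in radians in the unit-radius frame; every candidate has L = ρ·(t + p + q).
LSL: p² = 2 + d² − 2cos(α−β) + 2d(sin α − sin β) = 64.148527; p = √p² = 8.009278; φ = atan2(cos β − cos α, d + sin α − sin β) = 0.218126 rad; t = (φ − α) mod 2π = 3.571393 rad, q = (β − φ) mod 2π = 5.350730 rad → L = 2.71·(3.571393 + 8.009278 + 5.350730) = 2.71·16.931401 = 45.884096 m
RSR: p² = 2 + d² − 2cos(α−β) + 2d(sin β − sin α) = 40.080928; p = √p² = 6.330950; φ = atan2(cos α − cos β, d − sin α + sin β) = -0.277309 rad; t = (α − φ) mod 2π = 3.207228 rad, q = (φ − β) mod 2π = 0.437020 rad → L = 2.71·(3.207228 + 6.330950 + 0.437020) = 2.71·9.975197 = 27.032785 m
LSR: p² = d² − 2 + 2cos(α−β) + 2d(sin α + sin β) = 38.419995; p = √p² = 6.198386; φ = atan2(−cos α − cos β, d + sin α + sin β) − atan2(−2, p) = 0.346233 rad; t = (φ − α) mod 2π = 3.699499 rad, q = (φ − β) mod 2π = 1.060562 rad → L = 2.71·(3.699499 + 6.198386 + 1.060562) = 2.71·10.958447 = 29.697393 m
RSL: p² = d² − 2 + 2cos(α−β) − 2d(sin α + sin β) = 50.799006; p = √p² = 7.127342; φ = atan2(cos α + cos β, d − sin α − sin β) − atan2(2, p) = -0.303588 rad; t = (α − φ) mod 2π = 3.233506 rad, q = (β − φ) mod 2π = 5.872444 rad → L = 2.71·(3.233506 + 7.127342 + 5.872444) = 2.71·16.233292 = 43.992223 m
RLR: c = (6 − d² + 2cos(α−β) + 2d(sin α − sin β))/8 = -4.010116, |c| > 1 → infeasible
LRL: c = (6 − d² + 2cos(α−β) − 2d(sin α − sin β))/8 = -7.018566, |c| > 1 → infeasible
Shortest: RSR with L = 27.032785 m ≈ 27.0328 m

27.0328 m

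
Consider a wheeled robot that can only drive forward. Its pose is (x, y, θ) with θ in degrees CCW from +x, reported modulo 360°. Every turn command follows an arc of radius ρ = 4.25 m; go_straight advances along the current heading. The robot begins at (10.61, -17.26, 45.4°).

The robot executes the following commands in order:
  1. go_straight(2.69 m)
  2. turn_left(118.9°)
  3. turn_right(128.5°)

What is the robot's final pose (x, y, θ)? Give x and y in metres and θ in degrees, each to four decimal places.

set_pose: (x, y, θ) = (10.6100, -17.2600, 45.4000°), ρ = 4.25
go_straight(2.69): x += 2.69·cos θ, y += 2.69·sin θ → (12.4988, -15.3446, 45.4000°)
turn_left(118.9°): centre at ρ to the left, rotate +118.9° → (10.6227, -8.2691, 164.3000°)
turn_right(128.5°): centre at ρ to the right, rotate −128.5° → (9.2867, -0.7306, 35.8000°)

(9.2867, -0.7306, 35.8000°)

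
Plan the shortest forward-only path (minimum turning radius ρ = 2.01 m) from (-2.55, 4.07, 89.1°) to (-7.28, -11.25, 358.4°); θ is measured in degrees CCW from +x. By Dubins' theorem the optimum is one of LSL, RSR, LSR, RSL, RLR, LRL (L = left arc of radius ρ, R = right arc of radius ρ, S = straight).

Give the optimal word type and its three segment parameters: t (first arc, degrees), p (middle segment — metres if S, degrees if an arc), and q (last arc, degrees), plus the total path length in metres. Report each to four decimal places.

Let ψ = atan2(Δy, Δx) = atan2(-15.32, -4.73) = -107.1579° be the start→goal bearing.
Normalize: d = |goal − start| / ρ = 16.033568/2.01 = 7.976899, α = (θ_start − ψ) mod 360° = 196.2579° = 3.425347 rad, β = (θ_goal − ψ) mod 360° = 105.5579° = 1.842333 rad.
Common terms: sin α = -0.279961, cos α = -0.960011, sin β = 0.963360, cos β = -0.268212, cos(α−β) = -0.012217, d² = 63.630925. Work in radians in the unit-radius frame; every candidate has L = ρ·(t + p + q).
LSL: p² = 2 + d² − 2cos(α−β) + 2d(sin α − sin β) = 45.819661; p = √p² = 6.769022; φ = atan2(cos β − cos α, d + sin α − sin β) = 0.102380 rad; t = (φ − α) mod 2π = 2.960218 rad, q = (β − φ) mod 2π = 1.739953 rad → L = 2.01·(2.960218 + 6.769022 + 1.739953) = 2.01·11.469194 = 23.053080 m
RSR: p² = 2 + d² − 2cos(α−β) + 2d(sin β − sin α) = 85.491057; p = √p² = 9.246137; φ = atan2(cos α − cos β, d − sin α + sin β) = -0.074890 rad; t = (α − φ) mod 2π = 3.500237 rad, q = (φ − β) mod 2π = 4.365962 rad → L = 2.01·(3.500237 + 9.246137 + 4.365962) = 2.01·17.112336 = 34.395796 m
LSR: p² = d² − 2 + 2cos(α−β) + 2d(sin α + sin β) = 72.509293; p = √p² = 8.515239; φ = atan2(−cos α − cos β, d + sin α + sin β) − atan2(−2, p) = 0.371574 rad; t = (φ − α) mod 2π = 3.229413 rad, q = (φ − β) mod 2π = 4.812427 rad → L = 2.01·(3.229413 + 8.515239 + 4.812427) = 2.01·16.557079 = 33.279728 m
RSL: p² = d² − 2 + 2cos(α−β) − 2d(sin α + sin β) = 50.703689; p = √p² = 7.120652; φ = atan2(cos α + cos β, d − sin α − sin β) − atan2(2, p) = -0.440653 rad; t = (α − φ) mod 2π = 3.865999 rad, q = (β − φ) mod 2π = 2.282986 rad → L = 2.01·(3.865999 + 7.120652 + 2.282986) = 2.01·13.269637 = 26.671970 m
RLR: c = (6 − d² + 2cos(α−β) + 2d(sin α − sin β))/8 = -9.686382, |c| > 1 → infeasible
LRL: c = (6 − d² + 2cos(α−β) − 2d(sin α − sin β))/8 = -4.727458, |c| > 1 → infeasible
Shortest: LSL with L = 23.053080 m ≈ 23.0531 m
Convert LSL to answer units (arcs ×180/π): t = 2.960218·180/π = 169.6080°, p = ρ·p = 2.01·6.769022 = 13.6057 m, q = 1.739953·180/π = 99.6920°, L = 23.0531 m.

LSL: t = 169.6080°, p = 13.6057 m, q = 99.6920°, L = 23.0531 m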